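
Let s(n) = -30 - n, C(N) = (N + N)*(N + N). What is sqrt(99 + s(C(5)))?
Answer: I*sqrt(31) ≈ 5.5678*I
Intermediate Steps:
C(N) = 4*N**2 (C(N) = (2*N)*(2*N) = 4*N**2)
sqrt(99 + s(C(5))) = sqrt(99 + (-30 - 4*5**2)) = sqrt(99 + (-30 - 4*25)) = sqrt(99 + (-30 - 1*100)) = sqrt(99 + (-30 - 100)) = sqrt(99 - 130) = sqrt(-31) = I*sqrt(31)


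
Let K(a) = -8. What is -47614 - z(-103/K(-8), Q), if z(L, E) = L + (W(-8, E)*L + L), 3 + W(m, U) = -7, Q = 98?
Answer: -47511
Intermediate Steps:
W(m, U) = -10 (W(m, U) = -3 - 7 = -10)
z(L, E) = -8*L (z(L, E) = L + (-10*L + L) = L - 9*L = -8*L)
-47614 - z(-103/K(-8), Q) = -47614 - (-8)*(-103/(-8)) = -47614 - (-8)*(-103*(-1/8)) = -47614 - (-8)*103/8 = -47614 - 1*(-103) = -47614 + 103 = -47511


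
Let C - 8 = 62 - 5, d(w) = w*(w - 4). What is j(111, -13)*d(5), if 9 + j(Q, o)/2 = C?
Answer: 560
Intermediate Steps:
d(w) = w*(-4 + w)
C = 65 (C = 8 + (62 - 5) = 8 + 57 = 65)
j(Q, o) = 112 (j(Q, o) = -18 + 2*65 = -18 + 130 = 112)
j(111, -13)*d(5) = 112*(5*(-4 + 5)) = 112*(5*1) = 112*5 = 560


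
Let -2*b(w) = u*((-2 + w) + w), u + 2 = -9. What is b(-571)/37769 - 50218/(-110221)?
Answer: 1203173110/4162936949 ≈ 0.28902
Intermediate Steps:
u = -11 (u = -2 - 9 = -11)
b(w) = -11 + 11*w (b(w) = -(-11)*((-2 + w) + w)/2 = -(-11)*(-2 + 2*w)/2 = -(22 - 22*w)/2 = -11 + 11*w)
b(-571)/37769 - 50218/(-110221) = (-11 + 11*(-571))/37769 - 50218/(-110221) = (-11 - 6281)*(1/37769) - 50218*(-1/110221) = -6292*1/37769 + 50218/110221 = -6292/37769 + 50218/110221 = 1203173110/4162936949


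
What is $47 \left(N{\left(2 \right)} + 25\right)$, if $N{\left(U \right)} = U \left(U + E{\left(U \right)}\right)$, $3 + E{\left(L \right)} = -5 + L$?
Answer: $799$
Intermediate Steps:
$E{\left(L \right)} = -8 + L$ ($E{\left(L \right)} = -3 + \left(-5 + L\right) = -8 + L$)
$N{\left(U \right)} = U \left(-8 + 2 U\right)$ ($N{\left(U \right)} = U \left(U + \left(-8 + U\right)\right) = U \left(-8 + 2 U\right)$)
$47 \left(N{\left(2 \right)} + 25\right) = 47 \left(2 \cdot 2 \left(-4 + 2\right) + 25\right) = 47 \left(2 \cdot 2 \left(-2\right) + 25\right) = 47 \left(-8 + 25\right) = 47 \cdot 17 = 799$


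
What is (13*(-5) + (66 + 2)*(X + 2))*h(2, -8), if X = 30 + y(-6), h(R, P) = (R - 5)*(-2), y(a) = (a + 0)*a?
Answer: 27354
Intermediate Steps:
y(a) = a² (y(a) = a*a = a²)
h(R, P) = 10 - 2*R (h(R, P) = (-5 + R)*(-2) = 10 - 2*R)
X = 66 (X = 30 + (-6)² = 30 + 36 = 66)
(13*(-5) + (66 + 2)*(X + 2))*h(2, -8) = (13*(-5) + (66 + 2)*(66 + 2))*(10 - 2*2) = (-65 + 68*68)*(10 - 4) = (-65 + 4624)*6 = 4559*6 = 27354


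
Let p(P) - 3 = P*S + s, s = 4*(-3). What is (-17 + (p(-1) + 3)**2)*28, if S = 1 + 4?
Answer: 2912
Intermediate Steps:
S = 5
s = -12
p(P) = -9 + 5*P (p(P) = 3 + (P*5 - 12) = 3 + (5*P - 12) = 3 + (-12 + 5*P) = -9 + 5*P)
(-17 + (p(-1) + 3)**2)*28 = (-17 + ((-9 + 5*(-1)) + 3)**2)*28 = (-17 + ((-9 - 5) + 3)**2)*28 = (-17 + (-14 + 3)**2)*28 = (-17 + (-11)**2)*28 = (-17 + 121)*28 = 104*28 = 2912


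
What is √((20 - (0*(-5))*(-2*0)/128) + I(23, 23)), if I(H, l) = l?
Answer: √43 ≈ 6.5574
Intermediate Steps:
√((20 - (0*(-5))*(-2*0)/128) + I(23, 23)) = √((20 - (0*(-5))*(-2*0)/128) + 23) = √((20 - 0*0/128) + 23) = √((20 - 0/128) + 23) = √((20 - 1*0) + 23) = √((20 + 0) + 23) = √(20 + 23) = √43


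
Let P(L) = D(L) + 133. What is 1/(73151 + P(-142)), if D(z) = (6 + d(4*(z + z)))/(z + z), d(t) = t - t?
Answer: 142/10406325 ≈ 1.3646e-5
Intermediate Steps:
d(t) = 0
D(z) = 3/z (D(z) = (6 + 0)/(z + z) = 6/((2*z)) = 6*(1/(2*z)) = 3/z)
P(L) = 133 + 3/L (P(L) = 3/L + 133 = 133 + 3/L)
1/(73151 + P(-142)) = 1/(73151 + (133 + 3/(-142))) = 1/(73151 + (133 + 3*(-1/142))) = 1/(73151 + (133 - 3/142)) = 1/(73151 + 18883/142) = 1/(10406325/142) = 142/10406325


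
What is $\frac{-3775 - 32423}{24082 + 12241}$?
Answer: $- \frac{36198}{36323} \approx -0.99656$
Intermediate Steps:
$\frac{-3775 - 32423}{24082 + 12241} = - \frac{36198}{36323}$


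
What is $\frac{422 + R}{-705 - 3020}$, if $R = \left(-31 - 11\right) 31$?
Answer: $\frac{176}{745} \approx 0.23624$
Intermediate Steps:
$R = -1302$ ($R = \left(-42\right) 31 = -1302$)
$\frac{422 + R}{-705 - 3020} = \frac{422 - 1302}{-705 - 3020} = - \frac{880}{-3725} = \left(-880\right) \left(- \frac{1}{3725}\right) = \frac{176}{745}$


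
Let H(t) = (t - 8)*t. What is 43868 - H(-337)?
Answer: -72397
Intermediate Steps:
H(t) = t*(-8 + t) (H(t) = (-8 + t)*t = t*(-8 + t))
43868 - H(-337) = 43868 - (-337)*(-8 - 337) = 43868 - (-337)*(-345) = 43868 - 1*116265 = 43868 - 116265 = -72397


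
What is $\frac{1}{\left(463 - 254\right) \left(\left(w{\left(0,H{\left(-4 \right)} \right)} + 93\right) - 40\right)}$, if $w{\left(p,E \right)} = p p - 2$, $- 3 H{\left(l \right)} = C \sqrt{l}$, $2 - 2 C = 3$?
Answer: $\frac{1}{10659} \approx 9.3817 \cdot 10^{-5}$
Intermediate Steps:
$C = - \frac{1}{2}$ ($C = 1 - \frac{3}{2} = - \frac{1}{2} \approx -0.5$)
$H{\left(l \right)} = \frac{\sqrt{l}}{6}$ ($H{\left(l \right)} = - \frac{\left(- \frac{1}{2}\right) \sqrt{l}}{3} = \frac{\sqrt{l}}{6}$)
$w{\left(p,E \right)} = -2 + p^{2}$ ($w{\left(p,E \right)} = p^{2} - 2 = -2 + p^{2}$)
$\frac{1}{\left(463 - 254\right) \left(\left(w{\left(0,H{\left(-4 \right)} \right)} + 93\right) - 40\right)} = \frac{1}{\left(463 - 254\right) \left(\left(\left(-2 + 0^{2}\right) + 93\right) - 40\right)} = \frac{1}{209 \left(\left(\left(-2 + 0\right) + 93\right) - 40\right)} = \frac{1}{209 \left(\left(-2 + 93\right) - 40\right)} = \frac{1}{209 \left(91 - 40\right)} = \frac{1}{209 \cdot 51} = \frac{1}{10659}$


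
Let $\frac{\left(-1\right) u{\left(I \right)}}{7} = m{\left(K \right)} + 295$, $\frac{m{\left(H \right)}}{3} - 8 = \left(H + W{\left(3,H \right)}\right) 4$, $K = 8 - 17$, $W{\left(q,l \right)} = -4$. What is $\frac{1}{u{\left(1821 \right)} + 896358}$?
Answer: $\frac{1}{895217} \approx 1.117 \cdot 10^{-6}$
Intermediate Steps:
$K = -9$
$m{\left(H \right)} = -24 + 12 H$ ($m{\left(H \right)} = 24 + 3 \left(H - 4\right) 4 = 24 + 3 \left(-4 + H\right) 4 = 24 + 3 \left(-16 + 4 H\right) = 24 + \left(-48 + 12 H\right) = -24 + 12 H$)
$u{\left(I \right)} = -1141$ ($u{\left(I \right)} = - 7 \left(\left(-24 + 12 \left(-9\right)\right) + 295\right) = - 7 \left(\left(-24 - 108\right) + 295\right) = - 7 \left(-132 + 295\right) = \left(-7\right) 163 = -1141$)
$\frac{1}{u{\left(1821 \right)} + 896358} = \frac{1}{-1141 + 896358} = \frac{1}{895217}$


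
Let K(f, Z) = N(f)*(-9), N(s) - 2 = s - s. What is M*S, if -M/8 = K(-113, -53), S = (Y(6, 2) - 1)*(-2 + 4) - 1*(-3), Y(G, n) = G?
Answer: 1872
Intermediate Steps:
N(s) = 2 (N(s) = 2 + (s - s) = 2 + 0 = 2)
K(f, Z) = -18 (K(f, Z) = 2*(-9) = -18)
S = 13 (S = (6 - 1)*(-2 + 4) - 1*(-3) = 5*2 + 3 = 10 + 3 = 13)
M = 144 (M = -8*(-18) = 144)
M*S = 144*13 = 1872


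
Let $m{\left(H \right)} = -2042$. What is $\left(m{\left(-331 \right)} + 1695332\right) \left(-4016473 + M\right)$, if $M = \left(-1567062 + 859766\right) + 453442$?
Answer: $-7230902005830$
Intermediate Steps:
$M = -253854$ ($M = -707296 + 453442 = -253854$)
$\left(m{\left(-331 \right)} + 1695332\right) \left(-4016473 + M\right) = \left(-2042 + 1695332\right) \left(-4016473 - 253854\right) = 1693290 \left(-4270327\right) = -7230902005830$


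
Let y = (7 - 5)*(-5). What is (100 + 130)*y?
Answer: -2300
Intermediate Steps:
y = -10 (y = 2*(-5) = -10)
(100 + 130)*y = (100 + 130)*(-10) = 230*(-10) = -2300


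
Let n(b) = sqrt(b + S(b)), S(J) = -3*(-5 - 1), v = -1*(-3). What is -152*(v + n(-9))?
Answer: -912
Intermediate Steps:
v = 3
S(J) = 18 (S(J) = -3*(-6) = 18)
n(b) = sqrt(18 + b) (n(b) = sqrt(b + 18) = sqrt(18 + b))
-152*(v + n(-9)) = -152*(3 + sqrt(18 - 9)) = -152*(3 + sqrt(9)) = -152*(3 + 3) = -152*6 = -912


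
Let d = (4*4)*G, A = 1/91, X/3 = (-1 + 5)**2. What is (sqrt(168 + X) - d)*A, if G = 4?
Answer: -64/91 + 6*sqrt(6)/91 ≈ -0.54179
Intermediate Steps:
X = 48 (X = 3*(-1 + 5)**2 = 3*4**2 = 3*16 = 48)
A = 1/91 ≈ 0.010989
d = 64 (d = (4*4)*4 = 16*4 = 64)
(sqrt(168 + X) - d)*A = (sqrt(168 + 48) - 1*64)*(1/91) = (sqrt(216) - 64)*(1/91) = (6*sqrt(6) - 64)*(1/91) = (-64 + 6*sqrt(6))*(1/91) = -64/91 + 6*sqrt(6)/91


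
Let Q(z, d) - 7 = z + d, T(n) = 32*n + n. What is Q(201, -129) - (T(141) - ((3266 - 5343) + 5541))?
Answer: -1110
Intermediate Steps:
T(n) = 33*n
Q(z, d) = 7 + d + z (Q(z, d) = 7 + (z + d) = 7 + (d + z) = 7 + d + z)
Q(201, -129) - (T(141) - ((3266 - 5343) + 5541)) = (7 - 129 + 201) - (33*141 - ((3266 - 5343) + 5541)) = 79 - (4653 - (-2077 + 5541)) = 79 - (4653 - 1*3464) = 79 - (4653 - 3464) = 79 - 1*1189 = 79 - 1189 = -1110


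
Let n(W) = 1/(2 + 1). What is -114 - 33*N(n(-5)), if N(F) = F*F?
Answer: -353/3 ≈ -117.67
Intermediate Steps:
n(W) = ⅓ (n(W) = 1/3 = ⅓)
N(F) = F²
-114 - 33*N(n(-5)) = -114 - 33*(⅓)² = -114 - 33*⅑ = -114 - 11/3 = -353/3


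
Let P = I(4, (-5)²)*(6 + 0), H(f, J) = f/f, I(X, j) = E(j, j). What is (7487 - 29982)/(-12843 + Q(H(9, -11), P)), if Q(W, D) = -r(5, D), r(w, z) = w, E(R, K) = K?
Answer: 2045/1168 ≈ 1.7509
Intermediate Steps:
I(X, j) = j
H(f, J) = 1
P = 150 (P = (-5)²*(6 + 0) = 25*6 = 150)
Q(W, D) = -5 (Q(W, D) = -1*5 = -5)
(7487 - 29982)/(-12843 + Q(H(9, -11), P)) = (7487 - 29982)/(-12843 - 5) = -22495/(-12848) = -22495*(-1/12848) = 2045/1168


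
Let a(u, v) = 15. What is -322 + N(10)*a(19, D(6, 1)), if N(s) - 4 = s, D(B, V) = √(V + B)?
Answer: -112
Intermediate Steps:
D(B, V) = √(B + V)
N(s) = 4 + s
-322 + N(10)*a(19, D(6, 1)) = -322 + (4 + 10)*15 = -322 + 14*15 = -322 + 210 = -112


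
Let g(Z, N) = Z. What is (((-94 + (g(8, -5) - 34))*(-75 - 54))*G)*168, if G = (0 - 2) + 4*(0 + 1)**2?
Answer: 5201280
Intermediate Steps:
G = 2 (G = -2 + 4*1**2 = -2 + 4*1 = -2 + 4 = 2)
(((-94 + (g(8, -5) - 34))*(-75 - 54))*G)*168 = (((-94 + (8 - 34))*(-75 - 54))*2)*168 = (((-94 - 26)*(-129))*2)*168 = (-120*(-129)*2)*168 = (15480*2)*168 = 30960*168 = 5201280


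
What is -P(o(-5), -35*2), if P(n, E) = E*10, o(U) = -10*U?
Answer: 700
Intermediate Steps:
P(n, E) = 10*E
-P(o(-5), -35*2) = -10*(-35*2) = -10*(-7*10) = -10*(-70) = -1*(-700) = 700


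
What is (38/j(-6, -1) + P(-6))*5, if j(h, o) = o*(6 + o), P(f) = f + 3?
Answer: -53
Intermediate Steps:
P(f) = 3 + f
(38/j(-6, -1) + P(-6))*5 = (38/((-(6 - 1))) + (3 - 6))*5 = (38/((-1*5)) - 3)*5 = (38/(-5) - 3)*5 = (38*(-1/5) - 3)*5 = (-38/5 - 3)*5 = -53/5*5 = -53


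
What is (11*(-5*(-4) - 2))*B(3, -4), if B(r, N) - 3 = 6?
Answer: 1782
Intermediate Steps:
B(r, N) = 9 (B(r, N) = 3 + 6 = 9)
(11*(-5*(-4) - 2))*B(3, -4) = (11*(-5*(-4) - 2))*9 = (11*(20 - 2))*9 = (11*18)*9 = 198*9 = 1782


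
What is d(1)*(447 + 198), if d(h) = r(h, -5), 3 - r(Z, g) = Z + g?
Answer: 4515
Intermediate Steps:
r(Z, g) = 3 - Z - g (r(Z, g) = 3 - (Z + g) = 3 + (-Z - g) = 3 - Z - g)
d(h) = 8 - h (d(h) = 3 - h - 1*(-5) = 3 - h + 5 = 8 - h)
d(1)*(447 + 198) = (8 - 1*1)*(447 + 198) = (8 - 1)*645 = 7*645 = 4515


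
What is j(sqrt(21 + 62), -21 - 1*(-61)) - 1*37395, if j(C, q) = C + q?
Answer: -37355 + sqrt(83) ≈ -37346.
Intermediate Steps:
j(sqrt(21 + 62), -21 - 1*(-61)) - 1*37395 = (sqrt(21 + 62) + (-21 - 1*(-61))) - 1*37395 = (sqrt(83) + (-21 + 61)) - 37395 = (sqrt(83) + 40) - 37395 = (40 + sqrt(83)) - 37395 = -37355 + sqrt(83)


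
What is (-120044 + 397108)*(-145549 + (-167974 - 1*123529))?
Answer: -121091375328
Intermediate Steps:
(-120044 + 397108)*(-145549 + (-167974 - 1*123529)) = 277064*(-145549 + (-167974 - 123529)) = 277064*(-145549 - 291503) = 277064*(-437052) = -121091375328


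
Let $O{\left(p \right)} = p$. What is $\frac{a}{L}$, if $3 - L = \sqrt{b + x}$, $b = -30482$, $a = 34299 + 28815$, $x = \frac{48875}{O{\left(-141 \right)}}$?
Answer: $\frac{13348611}{2174053} + \frac{31557 i \sqrt{612904017}}{2174053} \approx 6.14 + 359.35 i$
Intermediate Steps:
$x = - \frac{48875}{141}$ ($x = \frac{48875}{-141} = 48875 \left(- \frac{1}{141}\right) = - \frac{48875}{141} \approx -346.63$)
$a = 63114$
$L = 3 - \frac{i \sqrt{612904017}}{141}$ ($L = 3 - \sqrt{-30482 - \frac{48875}{141}} = 3 - \sqrt{- \frac{4346837}{141}} = 3 - \frac{i \sqrt{612904017}}{141} \approx 3.0 - 175.58 i$)
$\frac{a}{L} = \frac{63114}{3 - \frac{i \sqrt{612904017}}{141}}$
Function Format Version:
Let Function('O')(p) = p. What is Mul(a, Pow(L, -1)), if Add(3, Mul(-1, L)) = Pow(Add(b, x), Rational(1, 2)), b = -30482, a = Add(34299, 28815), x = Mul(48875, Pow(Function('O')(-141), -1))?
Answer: Add(Rational(13348611, 2174053), Mul(Rational(31557, 2174053), I, Pow(612904017, Rational(1, 2)))) ≈ Add(6.1400, Mul(359.35, I))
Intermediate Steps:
x = Rational(-48875, 141) (x = Mul(48875, Pow(-141, -1)) = Mul(48875, Rational(-1, 141)) = Rational(-48875, 141) ≈ -346.63)
a = 63114
L = Add(3, Mul(Rational(-1, 141), I, Pow(612904017, Rational(1, 2)))) (L = Add(3, Mul(-1, Pow(Add(-30482, Rational(-48875, 141)), Rational(1, 2)))) = Add(3, Mul(-1, Pow(Rational(-4346837, 141), Rational(1, 2)))) = Add(3, Mul(-1, Mul(Rational(1, 141), I, Pow(612904017, Rational(1, 2))))) = Add(3, Mul(Rational(-1, 141), I, Pow(612904017, Rational(1, 2)))) ≈ Add(3.0000, Mul(-175.58, I)))
Mul(a, Pow(L, -1)) = Mul(63114, Pow(Add(3, Mul(Rational(-1, 141), I, Pow(612904017, Rational(1, 2)))), -1))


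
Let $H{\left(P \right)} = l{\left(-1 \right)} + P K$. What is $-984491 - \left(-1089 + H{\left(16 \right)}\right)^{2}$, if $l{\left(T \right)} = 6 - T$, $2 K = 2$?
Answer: $-2120847$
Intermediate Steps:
$K = 1$ ($K = \frac{1}{2} \cdot 2 = 1$)
$H{\left(P \right)} = 7 + P$ ($H{\left(P \right)} = \left(6 - -1\right) + P 1 = \left(6 + 1\right) + P = 7 + P$)
$-984491 - \left(-1089 + H{\left(16 \right)}\right)^{2} = -984491 - \left(-1089 + \left(7 + 16\right)\right)^{2} = -984491 - \left(-1089 + 23\right)^{2} = -984491 - \left(-1066\right)^{2} = -984491 - 1136356 = -2120847$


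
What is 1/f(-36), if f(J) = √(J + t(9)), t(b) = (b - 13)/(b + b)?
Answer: -3*I*√326/326 ≈ -0.16615*I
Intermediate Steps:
t(b) = (-13 + b)/(2*b) (t(b) = (-13 + b)/((2*b)) = (-13 + b)*(1/(2*b)) = (-13 + b)/(2*b))
f(J) = √(-2/9 + J) (f(J) = √(J + (½)*(-13 + 9)/9) = √(J + (½)*(⅑)*(-4)) = √(J - 2/9) = √(-2/9 + J))
1/f(-36) = 1/(√(-2 + 9*(-36))/3) = 1/(√(-2 - 324)/3) = 1/(√(-326)/3) = 1/((I*√326)/3) = 1/(I*√326/3) = -3*I*√326/326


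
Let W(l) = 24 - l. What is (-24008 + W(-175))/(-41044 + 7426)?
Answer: 23809/33618 ≈ 0.70822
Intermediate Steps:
(-24008 + W(-175))/(-41044 + 7426) = (-24008 + (24 - 1*(-175)))/(-41044 + 7426) = (-24008 + (24 + 175))/(-33618) = (-24008 + 199)*(-1/33618) = -23809*(-1/33618) = 23809/33618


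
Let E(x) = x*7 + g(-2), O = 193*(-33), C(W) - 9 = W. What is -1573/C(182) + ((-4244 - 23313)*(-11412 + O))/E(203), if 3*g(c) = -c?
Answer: 280758143896/814615 ≈ 3.4465e+5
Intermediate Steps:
C(W) = 9 + W
g(c) = -c/3 (g(c) = (-c)/3 = -c/3)
O = -6369
E(x) = 2/3 + 7*x (E(x) = x*7 - 1/3*(-2) = 7*x + 2/3 = 2/3 + 7*x)
-1573/C(182) + ((-4244 - 23313)*(-11412 + O))/E(203) = -1573/(9 + 182) + ((-4244 - 23313)*(-11412 - 6369))/(2/3 + 7*203) = -1573/191 + (-27557*(-17781))/(2/3 + 1421) = -1573*1/191 + 489991017/(4265/3) = -1573/191 + 489991017*(3/4265) = -1573/191 + 1469973051/4265 = 280758143896/814615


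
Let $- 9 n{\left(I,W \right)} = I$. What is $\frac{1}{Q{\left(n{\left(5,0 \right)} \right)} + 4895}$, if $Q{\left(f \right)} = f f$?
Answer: $\frac{81}{396520} \approx 0.00020428$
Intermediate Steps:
$n{\left(I,W \right)} = - \frac{I}{9}$
$Q{\left(f \right)} = f^{2}$
$\frac{1}{Q{\left(n{\left(5,0 \right)} \right)} + 4895} = \frac{1}{\left(\left(- \frac{1}{9}\right) 5\right)^{2} + 4895} = \frac{1}{\left(- \frac{5}{9}\right)^{2} + 4895} = \frac{1}{\frac{25}{81} + 4895} = \frac{1}{\frac{396520}{81}} = \frac{81}{396520}$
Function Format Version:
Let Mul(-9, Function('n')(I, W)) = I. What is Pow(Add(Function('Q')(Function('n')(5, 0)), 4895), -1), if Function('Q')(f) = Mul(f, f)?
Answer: Rational(81, 396520) ≈ 0.00020428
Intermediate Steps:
Function('n')(I, W) = Mul(Rational(-1, 9), I)
Function('Q')(f) = Pow(f, 2)
Pow(Add(Function('Q')(Function('n')(5, 0)), 4895), -1) = Pow(Add(Pow(Mul(Rational(-1, 9), 5), 2), 4895), -1) = Pow(Add(Pow(Rational(-5, 9), 2), 4895), -1) = Pow(Add(Rational(25, 81), 4895), -1) = Pow(Rational(396520, 81), -1) = Rational(81, 396520)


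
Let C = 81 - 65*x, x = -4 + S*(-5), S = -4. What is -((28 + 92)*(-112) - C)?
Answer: 12481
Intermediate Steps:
x = 16 (x = -4 - 4*(-5) = -4 + 20 = 16)
C = -959 (C = 81 - 65*16 = 81 - 1040 = -959)
-((28 + 92)*(-112) - C) = -((28 + 92)*(-112) - 1*(-959)) = -(120*(-112) + 959) = -(-13440 + 959) = -1*(-12481) = 12481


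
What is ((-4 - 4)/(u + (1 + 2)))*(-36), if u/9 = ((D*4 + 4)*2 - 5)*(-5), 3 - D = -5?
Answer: -24/251 ≈ -0.095618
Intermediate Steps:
D = 8 (D = 3 - 1*(-5) = 3 + 5 = 8)
u = -3015 (u = 9*(((8*4 + 4)*2 - 5)*(-5)) = 9*(((32 + 4)*2 - 5)*(-5)) = 9*((36*2 - 5)*(-5)) = 9*((72 - 5)*(-5)) = 9*(67*(-5)) = 9*(-335) = -3015)
((-4 - 4)/(u + (1 + 2)))*(-36) = ((-4 - 4)/(-3015 + (1 + 2)))*(-36) = -8/(-3015 + 3)*(-36) = -8/(-3012)*(-36) = -8*(-1/3012)*(-36) = (2/753)*(-36) = -24/251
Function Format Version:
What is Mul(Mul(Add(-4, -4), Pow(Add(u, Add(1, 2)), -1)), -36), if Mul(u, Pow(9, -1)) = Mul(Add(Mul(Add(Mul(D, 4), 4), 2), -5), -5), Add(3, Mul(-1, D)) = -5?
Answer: Rational(-24, 251) ≈ -0.095618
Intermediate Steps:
D = 8 (D = Add(3, Mul(-1, -5)) = Add(3, 5) = 8)
u = -3015 (u = Mul(9, Mul(Add(Mul(Add(Mul(8, 4), 4), 2), -5), -5)) = Mul(9, Mul(Add(Mul(Add(32, 4), 2), -5), -5)) = Mul(9, Mul(Add(Mul(36, 2), -5), -5)) = Mul(9, Mul(Add(72, -5), -5)) = Mul(9, Mul(67, -5)) = Mul(9, -335) = -3015)
Mul(Mul(Add(-4, -4), Pow(Add(u, Add(1, 2)), -1)), -36) = Mul(Mul(Add(-4, -4), Pow(Add(-3015, Add(1, 2)), -1)), -36) = Mul(Mul(-8, Pow(Add(-3015, 3), -1)), -36) = Mul(Mul(-8, Pow(-3012, -1)), -36) = Mul(Mul(-8, Rational(-1, 3012)), -36) = Mul(Rational(2, 753), -36) = Rational(-24, 251)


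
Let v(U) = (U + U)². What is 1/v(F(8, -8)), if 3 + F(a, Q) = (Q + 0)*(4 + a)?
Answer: 1/39204 ≈ 2.5508e-5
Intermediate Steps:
F(a, Q) = -3 + Q*(4 + a) (F(a, Q) = -3 + (Q + 0)*(4 + a) = -3 + Q*(4 + a))
v(U) = 4*U² (v(U) = (2*U)² = 4*U²)
1/v(F(8, -8)) = 1/(4*(-3 + 4*(-8) - 8*8)²) = 1/(4*(-3 - 32 - 64)²) = 1/(4*(-99)²) = 1/(4*9801) = 1/39204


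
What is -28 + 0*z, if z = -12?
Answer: -28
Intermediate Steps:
-28 + 0*z = -28 + 0*(-12) = -28 + 0 = -28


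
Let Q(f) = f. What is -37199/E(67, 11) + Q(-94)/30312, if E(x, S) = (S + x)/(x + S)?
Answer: -563788091/15156 ≈ -37199.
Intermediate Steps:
E(x, S) = 1 (E(x, S) = (S + x)/(S + x) = 1)
-37199/E(67, 11) + Q(-94)/30312 = -37199/1 - 94/30312 = -37199*1 - 94*1/30312 = -37199 - 47/15156 = -563788091/15156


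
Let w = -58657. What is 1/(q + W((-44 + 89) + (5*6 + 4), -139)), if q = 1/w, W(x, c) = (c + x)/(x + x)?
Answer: -4633903/1759789 ≈ -2.6332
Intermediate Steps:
W(x, c) = (c + x)/(2*x) (W(x, c) = (c + x)/((2*x)) = (c + x)*(1/(2*x)) = (c + x)/(2*x))
q = -1/58657 (q = 1/(-58657) = -1/58657 ≈ -1.7048e-5)
1/(q + W((-44 + 89) + (5*6 + 4), -139)) = 1/(-1/58657 + (-139 + ((-44 + 89) + (5*6 + 4)))/(2*((-44 + 89) + (5*6 + 4)))) = 1/(-1/58657 + (-139 + (45 + (30 + 4)))/(2*(45 + (30 + 4)))) = 1/(-1/58657 + (-139 + (45 + 34))/(2*(45 + 34))) = 1/(-1/58657 + (½)*(-139 + 79)/79) = 1/(-1/58657 + (½)*(1/79)*(-60)) = 1/(-1/58657 - 30/79) = 1/(-1759789/4633903) = -4633903/1759789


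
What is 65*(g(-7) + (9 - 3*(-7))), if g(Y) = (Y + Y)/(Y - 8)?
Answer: 6032/3 ≈ 2010.7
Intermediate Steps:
g(Y) = 2*Y/(-8 + Y) (g(Y) = (2*Y)/(-8 + Y) = 2*Y/(-8 + Y))
65*(g(-7) + (9 - 3*(-7))) = 65*(2*(-7)/(-8 - 7) + (9 - 3*(-7))) = 65*(2*(-7)/(-15) + (9 + 21)) = 65*(2*(-7)*(-1/15) + 30) = 65*(14/15 + 30) = 65*(464/15) = 6032/3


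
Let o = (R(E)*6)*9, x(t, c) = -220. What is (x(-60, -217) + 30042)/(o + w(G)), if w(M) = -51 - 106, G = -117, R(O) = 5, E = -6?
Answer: 29822/113 ≈ 263.91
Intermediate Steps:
w(M) = -157
o = 270 (o = (5*6)*9 = 30*9 = 270)
(x(-60, -217) + 30042)/(o + w(G)) = (-220 + 30042)/(270 - 157) = 29822/113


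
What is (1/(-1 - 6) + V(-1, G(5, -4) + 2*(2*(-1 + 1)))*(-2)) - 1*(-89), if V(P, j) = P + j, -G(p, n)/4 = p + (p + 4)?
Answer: 1420/7 ≈ 202.86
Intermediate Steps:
G(p, n) = -16 - 8*p (G(p, n) = -4*(p + (p + 4)) = -4*(p + (4 + p)) = -4*(4 + 2*p) = -16 - 8*p)
(1/(-1 - 6) + V(-1, G(5, -4) + 2*(2*(-1 + 1)))*(-2)) - 1*(-89) = (1/(-1 - 6) + (-1 + ((-16 - 8*5) + 2*(2*(-1 + 1))))*(-2)) - 1*(-89) = (1/(-7) + (-1 + ((-16 - 40) + 2*(2*0)))*(-2)) + 89 = (-⅐ + (-1 + (-56 + 2*0))*(-2)) + 89 = (-⅐ + (-1 + (-56 + 0))*(-2)) + 89 = (-⅐ + (-1 - 56)*(-2)) + 89 = (-⅐ - 57*(-2)) + 89 = (-⅐ + 114) + 89 = 797/7 + 89 = 1420/7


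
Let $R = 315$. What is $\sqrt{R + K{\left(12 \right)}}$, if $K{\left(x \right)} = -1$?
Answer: $\sqrt{314} \approx 17.72$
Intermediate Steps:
$\sqrt{R + K{\left(12 \right)}} = \sqrt{315 - 1} = \sqrt{314}$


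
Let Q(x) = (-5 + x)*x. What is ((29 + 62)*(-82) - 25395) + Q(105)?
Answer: -22357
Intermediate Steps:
Q(x) = x*(-5 + x)
((29 + 62)*(-82) - 25395) + Q(105) = ((29 + 62)*(-82) - 25395) + 105*(-5 + 105) = (91*(-82) - 25395) + 105*100 = (-7462 - 25395) + 10500 = -32857 + 10500 = -22357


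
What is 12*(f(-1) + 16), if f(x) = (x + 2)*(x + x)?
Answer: 168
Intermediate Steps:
f(x) = 2*x*(2 + x) (f(x) = (2 + x)*(2*x) = 2*x*(2 + x))
12*(f(-1) + 16) = 12*(2*(-1)*(2 - 1) + 16) = 12*(2*(-1)*1 + 16) = 12*(-2 + 16) = 12*14 = 168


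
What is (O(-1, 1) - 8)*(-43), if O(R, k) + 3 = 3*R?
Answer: 602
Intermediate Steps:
O(R, k) = -3 + 3*R
(O(-1, 1) - 8)*(-43) = ((-3 + 3*(-1)) - 8)*(-43) = ((-3 - 3) - 8)*(-43) = (-6 - 8)*(-43) = -14*(-43) = 602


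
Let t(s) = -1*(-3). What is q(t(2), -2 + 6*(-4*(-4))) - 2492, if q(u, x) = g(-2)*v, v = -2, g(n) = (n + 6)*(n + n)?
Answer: -2460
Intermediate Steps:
g(n) = 2*n*(6 + n) (g(n) = (6 + n)*(2*n) = 2*n*(6 + n))
t(s) = 3
q(u, x) = 32 (q(u, x) = (2*(-2)*(6 - 2))*(-2) = (2*(-2)*4)*(-2) = -16*(-2) = 32)
q(t(2), -2 + 6*(-4*(-4))) - 2492 = 32 - 2492 = -2460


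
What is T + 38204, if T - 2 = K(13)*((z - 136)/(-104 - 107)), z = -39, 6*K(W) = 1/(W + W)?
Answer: 1257588871/32916 ≈ 38206.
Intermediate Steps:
K(W) = 1/(12*W) (K(W) = 1/(6*(W + W)) = 1/(6*((2*W))) = (1/(2*W))/6 = 1/(12*W))
T = 66007/32916 (T = 2 + ((1/12)/13)*((-39 - 136)/(-104 - 107)) = 2 + ((1/12)*(1/13))*(-175/(-211)) = 2 + (-175*(-1/211))/156 = 2 + (1/156)*(175/211) = 2 + 175/32916 = 66007/32916 ≈ 2.0053)
T + 38204 = 66007/32916 + 38204 = 1257588871/32916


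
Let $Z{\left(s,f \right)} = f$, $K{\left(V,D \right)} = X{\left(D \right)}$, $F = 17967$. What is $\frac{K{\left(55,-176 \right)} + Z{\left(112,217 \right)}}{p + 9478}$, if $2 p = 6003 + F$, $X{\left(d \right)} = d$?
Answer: $\frac{41}{21463} \approx 0.0019103$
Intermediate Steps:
$K{\left(V,D \right)} = D$
$p = 11985$ ($p = \frac{6003 + 17967}{2} = \frac{1}{2} \cdot 23970 = 11985$)
$\frac{K{\left(55,-176 \right)} + Z{\left(112,217 \right)}}{p + 9478} = \frac{-176 + 217}{11985 + 9478} = \frac{41}{21463}$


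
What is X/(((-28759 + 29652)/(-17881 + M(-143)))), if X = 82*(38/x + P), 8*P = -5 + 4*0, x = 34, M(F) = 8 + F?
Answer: -12372488/15181 ≈ -815.00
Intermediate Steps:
P = -5/8 (P = (-5 + 4*0)/8 = (-5 + 0)/8 = (1/8)*(-5) = -5/8 ≈ -0.62500)
X = 2747/68 (X = 82*(38/34 - 5/8) = 82*(38*(1/34) - 5/8) = 82*(19/17 - 5/8) = 82*(67/136) = 2747/68 ≈ 40.397)
X/(((-28759 + 29652)/(-17881 + M(-143)))) = 2747/(68*(((-28759 + 29652)/(-17881 + (8 - 143))))) = 2747/(68*((893/(-17881 - 135)))) = 2747/(68*((893/(-18016)))) = 2747/(68*((893*(-1/18016)))) = 2747/(68*(-893/18016)) = (2747/68)*(-18016/893) = -12372488/15181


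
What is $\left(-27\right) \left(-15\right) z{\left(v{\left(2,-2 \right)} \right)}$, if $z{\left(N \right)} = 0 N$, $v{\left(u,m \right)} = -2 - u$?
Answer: $0$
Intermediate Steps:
$z{\left(N \right)} = 0$
$\left(-27\right) \left(-15\right) z{\left(v{\left(2,-2 \right)} \right)} = \left(-27\right) \left(-15\right) 0 = 405 \cdot 0 = 0$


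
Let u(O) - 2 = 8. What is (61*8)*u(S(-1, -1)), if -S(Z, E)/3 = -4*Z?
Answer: 4880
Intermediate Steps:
S(Z, E) = 12*Z (S(Z, E) = -(-12)*Z = 12*Z)
u(O) = 10 (u(O) = 2 + 8 = 10)
(61*8)*u(S(-1, -1)) = (61*8)*10 = 488*10 = 4880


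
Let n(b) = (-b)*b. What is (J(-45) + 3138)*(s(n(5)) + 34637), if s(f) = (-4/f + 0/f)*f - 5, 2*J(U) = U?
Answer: 107883534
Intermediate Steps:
J(U) = U/2
n(b) = -b²
s(f) = -9 (s(f) = (-4/f + 0)*f - 5 = (-4/f)*f - 5 = -4 - 5 = -9)
(J(-45) + 3138)*(s(n(5)) + 34637) = ((½)*(-45) + 3138)*(-9 + 34637) = (-45/2 + 3138)*34628 = (6231/2)*34628 = 107883534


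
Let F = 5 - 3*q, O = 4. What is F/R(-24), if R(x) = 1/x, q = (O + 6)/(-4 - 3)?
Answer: -1560/7 ≈ -222.86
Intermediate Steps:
q = -10/7 (q = (4 + 6)/(-4 - 3) = 10/(-7) = 10*(-⅐) = -10/7 ≈ -1.4286)
F = 65/7 (F = 5 - 3*(-10/7) = 5 + 30/7 = 65/7 ≈ 9.2857)
F/R(-24) = 65/(7*(1/(-24))) = 65/(7*(-1/24)) = (65/7)*(-24) = -1560/7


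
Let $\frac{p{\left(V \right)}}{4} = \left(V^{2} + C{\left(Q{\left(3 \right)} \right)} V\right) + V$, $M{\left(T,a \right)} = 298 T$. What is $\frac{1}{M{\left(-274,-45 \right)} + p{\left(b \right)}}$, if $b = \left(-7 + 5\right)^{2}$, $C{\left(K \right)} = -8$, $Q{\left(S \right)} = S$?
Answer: $- \frac{1}{81700} \approx -1.224 \cdot 10^{-5}$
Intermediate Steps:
$b = 4$ ($b = \left(-2\right)^{2} = 4$)
$p{\left(V \right)} = - 28 V + 4 V^{2}$ ($p{\left(V \right)} = 4 \left(\left(V^{2} - 8 V\right) + V\right) = 4 \left(V^{2} - 7 V\right) = - 28 V + 4 V^{2}$)
$\frac{1}{M{\left(-274,-45 \right)} + p{\left(b \right)}} = \frac{1}{298 \left(-274\right) + 4 \cdot 4 \left(-7 + 4\right)} = \frac{1}{-81652 + 4 \cdot 4 \left(-3\right)} = \frac{1}{-81652 - 48} = \frac{1}{-81700} = - \frac{1}{81700}$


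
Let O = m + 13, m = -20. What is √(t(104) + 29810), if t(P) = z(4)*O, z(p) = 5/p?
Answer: 3*√13245/2 ≈ 172.63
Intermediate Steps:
O = -7 (O = -20 + 13 = -7)
t(P) = -35/4 (t(P) = (5/4)*(-7) = -35/4)
√(t(104) + 29810) = √(-35/4 + 29810) = √(119205/4) = 3*√13245/2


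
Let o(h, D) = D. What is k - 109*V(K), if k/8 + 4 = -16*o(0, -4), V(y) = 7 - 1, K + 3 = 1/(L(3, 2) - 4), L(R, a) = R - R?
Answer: -174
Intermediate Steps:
L(R, a) = 0
K = -13/4 (K = -3 + 1/(0 - 4) = -3 + 1/(-4) = -3 - 1/4 = -13/4 ≈ -3.2500)
V(y) = 6
k = 480 (k = -32 + 8*(-16*(-4)) = -32 + 8*64 = -32 + 512 = 480)
k - 109*V(K) = 480 - 109*6 = 480 - 654 = -174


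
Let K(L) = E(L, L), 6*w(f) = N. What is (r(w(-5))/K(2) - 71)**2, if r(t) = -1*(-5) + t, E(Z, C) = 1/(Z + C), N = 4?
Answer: 21025/9 ≈ 2336.1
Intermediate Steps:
E(Z, C) = 1/(C + Z)
w(f) = 2/3 (w(f) = (1/6)*4 = 2/3)
r(t) = 5 + t
K(L) = 1/(2*L) (K(L) = 1/(L + L) = 1/(2*L))
(r(w(-5))/K(2) - 71)**2 = ((5 + 2/3)/(((1/2)/2)) - 71)**2 = (17/(3*(((1/2)*(1/2)))) - 71)**2 = (17/(3*(1/4)) - 71)**2 = ((17/3)*4 - 71)**2 = (68/3 - 71)**2 = (-145/3)**2 = 21025/9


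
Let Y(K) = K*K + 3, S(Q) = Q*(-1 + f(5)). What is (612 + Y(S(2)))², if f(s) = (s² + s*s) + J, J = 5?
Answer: 150773841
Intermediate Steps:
f(s) = 5 + 2*s² (f(s) = (s² + s*s) + 5 = (s² + s²) + 5 = 2*s² + 5 = 5 + 2*s²)
S(Q) = 54*Q (S(Q) = Q*(-1 + (5 + 2*5²)) = Q*(-1 + (5 + 2*25)) = Q*(-1 + (5 + 50)) = Q*(-1 + 55) = Q*54 = 54*Q)
Y(K) = 3 + K² (Y(K) = K² + 3 = 3 + K²)
(612 + Y(S(2)))² = (612 + (3 + (54*2)²))² = (612 + (3 + 108²))² = (612 + (3 + 11664))² = (612 + 11667)² = 12279² = 150773841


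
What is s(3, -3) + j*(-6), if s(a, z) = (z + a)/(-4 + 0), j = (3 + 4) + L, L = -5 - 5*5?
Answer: 138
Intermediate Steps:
L = -30 (L = -5 - 25 = -30)
j = -23 (j = (3 + 4) - 30 = 7 - 30 = -23)
s(a, z) = -a/4 - z/4 (s(a, z) = (a + z)/(-4) = (a + z)*(-¼) = -a/4 - z/4)
s(3, -3) + j*(-6) = (-¼*3 - ¼*(-3)) - 23*(-6) = (-¾ + ¾) + 138 = 0 + 138 = 138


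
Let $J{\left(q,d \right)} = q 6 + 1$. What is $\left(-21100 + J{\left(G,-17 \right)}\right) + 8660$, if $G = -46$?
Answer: $-12715$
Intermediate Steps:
$J{\left(q,d \right)} = 1 + 6 q$ ($J{\left(q,d \right)} = 6 q + 1 = 1 + 6 q$)
$\left(-21100 + J{\left(G,-17 \right)}\right) + 8660 = \left(-21100 + \left(1 + 6 \left(-46\right)\right)\right) + 8660 = \left(-21100 + \left(1 - 276\right)\right) + 8660 = \left(-21100 - 275\right) + 8660 = -21375 + 8660 = -12715$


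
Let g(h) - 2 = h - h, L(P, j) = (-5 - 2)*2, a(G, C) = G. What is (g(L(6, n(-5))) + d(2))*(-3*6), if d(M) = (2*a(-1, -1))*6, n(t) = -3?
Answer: 180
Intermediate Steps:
d(M) = -12 (d(M) = (2*(-1))*6 = -2*6 = -12)
L(P, j) = -14 (L(P, j) = -7*2 = -14)
g(h) = 2 (g(h) = 2 + (h - h) = 2 + 0 = 2)
(g(L(6, n(-5))) + d(2))*(-3*6) = (2 - 12)*(-3*6) = -10*(-18) = 180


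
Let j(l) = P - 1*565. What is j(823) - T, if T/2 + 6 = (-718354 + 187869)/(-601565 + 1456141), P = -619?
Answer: -500251051/427288 ≈ -1170.8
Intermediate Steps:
T = -5657941/427288 (T = -12 + 2*((-718354 + 187869)/(-601565 + 1456141)) = -12 + 2*(-530485/854576) = -12 - 530485/427288 = -5657941/427288 ≈ -13.242)
j(l) = -1184 (j(l) = -619 - 1*565 = -619 - 565 = -1184)
j(823) - T = -1184 - 1*(-5657941/427288) = -1184 + 5657941/427288 = -500251051/427288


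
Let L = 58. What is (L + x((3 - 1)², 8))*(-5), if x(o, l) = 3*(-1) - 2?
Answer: -265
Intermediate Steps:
x(o, l) = -5 (x(o, l) = -3 - 2 = -5)
(L + x((3 - 1)², 8))*(-5) = (58 - 5)*(-5) = 53*(-5) = -265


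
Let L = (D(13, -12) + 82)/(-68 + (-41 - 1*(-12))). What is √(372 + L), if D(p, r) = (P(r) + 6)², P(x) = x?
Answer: 7*√71198/97 ≈ 19.256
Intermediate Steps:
D(p, r) = (6 + r)² (D(p, r) = (r + 6)² = (6 + r)²)
L = -118/97 (L = ((6 - 12)² + 82)/(-68 + (-41 - 1*(-12))) = ((-6)² + 82)/(-68 + (-41 + 12)) = (36 + 82)/(-68 - 29) = 118/(-97) = 118*(-1/97) = -118/97 ≈ -1.2165)
√(372 + L) = √(372 - 118/97) = √(35966/97) = 7*√71198/97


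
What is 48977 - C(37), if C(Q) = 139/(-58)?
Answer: 2840805/58 ≈ 48979.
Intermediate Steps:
C(Q) = -139/58 (C(Q) = 139*(-1/58) = -139/58)
48977 - C(37) = 48977 - 1*(-139/58) = 48977 + 139/58 = 2840805/58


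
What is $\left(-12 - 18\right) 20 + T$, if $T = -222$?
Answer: $-822$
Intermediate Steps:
$\left(-12 - 18\right) 20 + T = \left(-12 - 18\right) 20 - 222 = \left(-30\right) 20 - 222 = -600 - 222 = -822$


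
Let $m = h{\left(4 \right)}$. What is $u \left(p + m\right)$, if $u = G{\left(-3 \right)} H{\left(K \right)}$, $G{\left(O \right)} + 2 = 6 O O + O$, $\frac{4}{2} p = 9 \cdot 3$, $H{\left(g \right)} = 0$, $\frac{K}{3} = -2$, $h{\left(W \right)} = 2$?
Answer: $0$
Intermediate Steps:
$m = 2$
$K = -6$ ($K = 3 \left(-2\right) = -6$)
$p = \frac{27}{2}$ ($p = \frac{9 \cdot 3}{2} = \frac{1}{2} \cdot 27 = \frac{27}{2} \approx 13.5$)
$G{\left(O \right)} = -2 + O + 6 O^{2}$ ($G{\left(O \right)} = -2 + \left(6 O O + O\right) = -2 + \left(6 O^{2} + O\right) = -2 + \left(O + 6 O^{2}\right) = -2 + O + 6 O^{2}$)
$u = 0$ ($u = \left(-2 - 3 + 6 \left(-3\right)^{2}\right) 0 = \left(-2 - 3 + 6 \cdot 9\right) 0 = \left(-2 - 3 + 54\right) 0 = 49 \cdot 0 = 0$)
$u \left(p + m\right) = 0 \left(\frac{27}{2} + 2\right) = 0 \cdot \frac{31}{2} = 0$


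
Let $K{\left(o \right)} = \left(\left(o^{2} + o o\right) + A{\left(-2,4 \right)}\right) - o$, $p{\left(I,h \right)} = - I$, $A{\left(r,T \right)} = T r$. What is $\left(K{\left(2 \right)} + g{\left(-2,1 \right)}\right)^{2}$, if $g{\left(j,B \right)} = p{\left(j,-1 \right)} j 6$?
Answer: $676$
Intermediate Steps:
$g{\left(j,B \right)} = - 6 j^{2}$ ($g{\left(j,B \right)} = - j j 6 = - j^{2} \cdot 6 = - 6 j^{2}$)
$K{\left(o \right)} = -8 - o + 2 o^{2}$ ($K{\left(o \right)} = \left(\left(o^{2} + o o\right) + 4 \left(-2\right)\right) - o = \left(\left(o^{2} + o^{2}\right) - 8\right) - o = \left(2 o^{2} - 8\right) - o = \left(-8 + 2 o^{2}\right) - o = -8 - o + 2 o^{2}$)
$\left(K{\left(2 \right)} + g{\left(-2,1 \right)}\right)^{2} = \left(\left(-8 - 2 + 2 \cdot 2^{2}\right) - 6 \left(-2\right)^{2}\right)^{2} = \left(\left(-8 - 2 + 2 \cdot 4\right) - 24\right)^{2} = \left(\left(-8 - 2 + 8\right) - 24\right)^{2} = \left(-2 - 24\right)^{2} = \left(-26\right)^{2} = 676$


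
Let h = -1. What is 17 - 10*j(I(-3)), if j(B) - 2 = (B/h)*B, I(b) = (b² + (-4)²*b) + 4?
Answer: 12247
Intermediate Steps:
I(b) = 4 + b² + 16*b (I(b) = (b² + 16*b) + 4 = 4 + b² + 16*b)
j(B) = 2 - B² (j(B) = 2 + (B/(-1))*B = 2 + (B*(-1))*B = 2 + (-B)*B = 2 - B²)
17 - 10*j(I(-3)) = 17 - 10*(2 - (4 + (-3)² + 16*(-3))²) = 17 - 10*(2 - (4 + 9 - 48)²) = 17 - 10*(2 - 1*(-35)²) = 17 - 10*(2 - 1*1225) = 17 - 10*(2 - 1225) = 17 - 10*(-1223) = 17 + 12230 = 12247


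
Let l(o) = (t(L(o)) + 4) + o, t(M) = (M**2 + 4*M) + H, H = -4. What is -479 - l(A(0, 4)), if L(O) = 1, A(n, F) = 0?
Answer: -484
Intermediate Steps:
t(M) = -4 + M**2 + 4*M (t(M) = (M**2 + 4*M) - 4 = -4 + M**2 + 4*M)
l(o) = 5 + o (l(o) = ((-4 + 1**2 + 4*1) + 4) + o = ((-4 + 1 + 4) + 4) + o = (1 + 4) + o = 5 + o)
-479 - l(A(0, 4)) = -479 - (5 + 0) = -479 - 1*5 = -479 - 5 = -484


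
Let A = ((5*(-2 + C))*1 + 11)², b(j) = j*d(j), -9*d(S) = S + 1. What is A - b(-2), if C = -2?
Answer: 731/9 ≈ 81.222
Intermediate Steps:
d(S) = -⅑ - S/9 (d(S) = -(S + 1)/9 = -(1 + S)/9 = -⅑ - S/9)
b(j) = j*(-⅑ - j/9)
A = 81 (A = ((5*(-2 - 2))*1 + 11)² = ((5*(-4))*1 + 11)² = (-20*1 + 11)² = (-20 + 11)² = (-9)² = 81)
A - b(-2) = 81 - (-1)*(-2)*(1 - 2)/9 = 81 - (-1)*(-2)*(-1)/9 = 81 - 1*(-2/9) = 81 + 2/9 = 731/9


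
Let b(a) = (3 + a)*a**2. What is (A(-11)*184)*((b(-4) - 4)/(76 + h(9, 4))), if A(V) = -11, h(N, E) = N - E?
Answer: 40480/81 ≈ 499.75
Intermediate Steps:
b(a) = a**2*(3 + a)
(A(-11)*184)*((b(-4) - 4)/(76 + h(9, 4))) = (-11*184)*(((-4)**2*(3 - 4) - 4)/(76 + (9 - 1*4))) = -2024*(16*(-1) - 4)/(76 + (9 - 4)) = -2024*(-16 - 4)/(76 + 5) = -(-40480)/81 = -2024*(-20/81) = 40480/81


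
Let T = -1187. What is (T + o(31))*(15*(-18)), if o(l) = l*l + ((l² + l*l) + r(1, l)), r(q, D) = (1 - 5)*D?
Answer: -424440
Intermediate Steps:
r(q, D) = -4*D
o(l) = -4*l + 3*l² (o(l) = l*l + ((l² + l*l) - 4*l) = l² + ((l² + l²) - 4*l) = l² + (2*l² - 4*l) = l² + (-4*l + 2*l²) = -4*l + 3*l²)
(T + o(31))*(15*(-18)) = (-1187 + 31*(-4 + 3*31))*(15*(-18)) = (-1187 + 31*(-4 + 93))*(-270) = (-1187 + 31*89)*(-270) = (-1187 + 2759)*(-270) = 1572*(-270) = -424440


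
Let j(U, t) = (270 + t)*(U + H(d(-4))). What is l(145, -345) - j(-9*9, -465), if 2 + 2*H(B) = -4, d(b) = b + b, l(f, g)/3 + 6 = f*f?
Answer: 46677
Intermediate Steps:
l(f, g) = -18 + 3*f² (l(f, g) = -18 + 3*(f*f) = -18 + 3*f²)
d(b) = 2*b
H(B) = -3 (H(B) = -1 + (½)*(-4) = -1 - 2 = -3)
j(U, t) = (-3 + U)*(270 + t) (j(U, t) = (270 + t)*(U - 3) = (270 + t)*(-3 + U) = (-3 + U)*(270 + t))
l(145, -345) - j(-9*9, -465) = (-18 + 3*145²) - (-810 - 3*(-465) + 270*(-9*9) - 9*9*(-465)) = (-18 + 3*21025) - (-810 + 1395 + 270*(-81) - 81*(-465)) = (-18 + 63075) - (-810 + 1395 - 21870 + 37665) = 63057 - 1*16380 = 63057 - 16380 = 46677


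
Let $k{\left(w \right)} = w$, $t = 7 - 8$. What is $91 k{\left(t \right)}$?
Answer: $-91$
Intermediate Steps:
$t = -1$
$91 k{\left(t \right)} = 91 \left(-1\right) = -91$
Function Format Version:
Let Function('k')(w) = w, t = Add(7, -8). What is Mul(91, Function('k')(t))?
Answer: -91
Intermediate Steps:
t = -1
Mul(91, Function('k')(t)) = Mul(91, -1) = -91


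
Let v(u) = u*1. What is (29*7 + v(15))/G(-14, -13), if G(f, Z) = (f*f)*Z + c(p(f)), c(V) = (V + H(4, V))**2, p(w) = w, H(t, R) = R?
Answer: -109/882 ≈ -0.12358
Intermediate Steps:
c(V) = 4*V**2 (c(V) = (V + V)**2 = (2*V)**2 = 4*V**2)
v(u) = u
G(f, Z) = 4*f**2 + Z*f**2 (G(f, Z) = (f*f)*Z + 4*f**2 = f**2*Z + 4*f**2 = Z*f**2 + 4*f**2 = 4*f**2 + Z*f**2)
(29*7 + v(15))/G(-14, -13) = (29*7 + 15)/(((-14)**2*(4 - 13))) = (203 + 15)/((196*(-9))) = 218/(-1764) = 218*(-1/1764) = -109/882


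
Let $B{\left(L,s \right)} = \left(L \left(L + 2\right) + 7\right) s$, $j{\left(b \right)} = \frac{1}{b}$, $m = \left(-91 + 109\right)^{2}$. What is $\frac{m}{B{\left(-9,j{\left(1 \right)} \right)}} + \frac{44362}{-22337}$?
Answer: $\frac{295132}{111685} \approx 2.6425$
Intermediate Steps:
$m = 324$ ($m = 18^{2} = 324$)
$B{\left(L,s \right)} = s \left(7 + L \left(2 + L\right)\right)$ ($B{\left(L,s \right)} = \left(L \left(2 + L\right) + 7\right) s = \left(7 + L \left(2 + L\right)\right) s = s \left(7 + L \left(2 + L\right)\right)$)
$\frac{m}{B{\left(-9,j{\left(1 \right)} \right)}} + \frac{44362}{-22337} = \frac{324}{1^{-1} \left(7 + \left(-9\right)^{2} + 2 \left(-9\right)\right)} + \frac{44362}{-22337} = \frac{324}{1 \left(7 + 81 - 18\right)} + 44362 \left(- \frac{1}{22337}\right) = \frac{324}{1 \cdot 70} - \frac{44362}{22337} = \frac{324}{70} - \frac{44362}{22337} = 324 \cdot \frac{1}{70} - \frac{44362}{22337} = \frac{162}{35} - \frac{44362}{22337} = \frac{295132}{111685}$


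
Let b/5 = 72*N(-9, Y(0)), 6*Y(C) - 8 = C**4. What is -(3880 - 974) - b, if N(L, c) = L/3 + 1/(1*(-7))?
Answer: -12422/7 ≈ -1774.6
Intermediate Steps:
Y(C) = 4/3 + C**4/6
N(L, c) = -1/7 + L/3 (N(L, c) = L*(1/3) + 1*(-1/7) = L/3 - 1/7 = -1/7 + L/3)
b = -7920/7 (b = 5*(72*(-1/7 + (1/3)*(-9))) = 5*(72*(-1/7 - 3)) = 5*(72*(-22/7)) = 5*(-1584/7) = -7920/7 ≈ -1131.4)
-(3880 - 974) - b = -(3880 - 974) - 1*(-7920/7) = -1*2906 + 7920/7 = -2906 + 7920/7 = -12422/7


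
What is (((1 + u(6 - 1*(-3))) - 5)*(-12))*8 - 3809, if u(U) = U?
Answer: -4289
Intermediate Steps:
(((1 + u(6 - 1*(-3))) - 5)*(-12))*8 - 3809 = (((1 + (6 - 1*(-3))) - 5)*(-12))*8 - 3809 = (((1 + (6 + 3)) - 5)*(-12))*8 - 3809 = (((1 + 9) - 5)*(-12))*8 - 3809 = ((10 - 5)*(-12))*8 - 3809 = (5*(-12))*8 - 3809 = -60*8 - 3809 = -480 - 3809 = -4289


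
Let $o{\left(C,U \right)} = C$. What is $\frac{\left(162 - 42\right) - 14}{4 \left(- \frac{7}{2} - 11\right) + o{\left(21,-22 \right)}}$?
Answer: $- \frac{106}{37} \approx -2.8649$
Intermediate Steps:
$\frac{\left(162 - 42\right) - 14}{4 \left(- \frac{7}{2} - 11\right) + o{\left(21,-22 \right)}} = \frac{\left(162 - 42\right) - 14}{4 \left(- \frac{7}{2} - 11\right) + 21} = \frac{\left(162 - 42\right) - 14}{4 \left(\left(-7\right) \frac{1}{2} - 11\right) + 21} = \frac{120 - 14}{4 \left(- \frac{7}{2} - 11\right) + 21} = \frac{106}{4 \left(- \frac{29}{2}\right) + 21} = \frac{106}{-58 + 21} = \frac{106}{-37} = 106 \left(- \frac{1}{37}\right) = - \frac{106}{37}$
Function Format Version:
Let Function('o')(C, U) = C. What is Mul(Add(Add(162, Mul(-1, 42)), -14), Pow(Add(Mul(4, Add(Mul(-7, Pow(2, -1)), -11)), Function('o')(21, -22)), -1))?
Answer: Rational(-106, 37) ≈ -2.8649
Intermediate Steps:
Mul(Add(Add(162, Mul(-1, 42)), -14), Pow(Add(Mul(4, Add(Mul(-7, Pow(2, -1)), -11)), Function('o')(21, -22)), -1)) = Mul(Add(Add(162, Mul(-1, 42)), -14), Pow(Add(Mul(4, Add(Mul(-7, Pow(2, -1)), -11)), 21), -1)) = Mul(Add(Add(162, -42), -14), Pow(Add(Mul(4, Add(Mul(-7, Rational(1, 2)), -11)), 21), -1)) = Mul(Add(120, -14), Pow(Add(Mul(4, Add(Rational(-7, 2), -11)), 21), -1)) = Mul(106, Pow(Add(Mul(4, Rational(-29, 2)), 21), -1)) = Mul(106, Pow(Add(-58, 21), -1)) = Mul(106, Pow(-37, -1)) = Mul(106, Rational(-1, 37)) = Rational(-106, 37)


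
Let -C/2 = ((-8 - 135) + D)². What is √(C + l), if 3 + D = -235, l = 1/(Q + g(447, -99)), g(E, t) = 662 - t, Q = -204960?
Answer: I*√12105623673069721/204199 ≈ 538.82*I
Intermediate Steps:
l = -1/204199 (l = 1/(-204960 + (662 - 1*(-99))) = 1/(-204960 + (662 + 99)) = 1/(-204960 + 761) = 1/(-204199) = -1/204199 ≈ -4.8972e-6)
D = -238 (D = -3 - 235 = -238)
C = -290322 (C = -2*((-8 - 135) - 238)² = -2*(-143 - 238)² = -2*(-381)² = -2*145161 = -290322)
√(C + l) = √(-290322 - 1/204199) = √(-59283462079/204199) = I*√12105623673069721/204199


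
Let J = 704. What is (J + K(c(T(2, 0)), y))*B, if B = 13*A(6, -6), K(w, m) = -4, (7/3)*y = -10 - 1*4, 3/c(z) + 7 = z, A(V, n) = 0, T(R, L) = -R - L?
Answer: 0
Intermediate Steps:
T(R, L) = -L - R
c(z) = 3/(-7 + z)
y = -6 (y = 3*(-10 - 1*4)/7 = 3*(-10 - 4)/7 = (3/7)*(-14) = -6)
B = 0 (B = 13*0 = 0)
(J + K(c(T(2, 0)), y))*B = (704 - 4)*0 = 700*0 = 0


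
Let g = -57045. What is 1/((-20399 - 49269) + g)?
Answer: -1/126713 ≈ -7.8919e-6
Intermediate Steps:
1/((-20399 - 49269) + g) = 1/((-20399 - 49269) - 57045) = 1/(-69668 - 57045) = 1/(-126713) = -1/126713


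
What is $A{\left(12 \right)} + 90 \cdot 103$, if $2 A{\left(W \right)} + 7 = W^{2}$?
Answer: $\frac{18677}{2} \approx 9338.5$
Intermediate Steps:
$A{\left(W \right)} = - \frac{7}{2} + \frac{W^{2}}{2}$
$A{\left(12 \right)} + 90 \cdot 103 = \left(- \frac{7}{2} + \frac{12^{2}}{2}\right) + 90 \cdot 103 = \left(- \frac{7}{2} + \frac{1}{2} \cdot 144\right) + 9270 = \left(- \frac{7}{2} + 72\right) + 9270 = \frac{137}{2} + 9270 = \frac{18677}{2}$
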